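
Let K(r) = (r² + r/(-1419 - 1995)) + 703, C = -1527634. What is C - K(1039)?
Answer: -8903226173/3414 ≈ -2.6079e+6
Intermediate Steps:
K(r) = 703 + r² - r/3414 (K(r) = (r² + r/(-3414)) + 703 = (r² - r/3414) + 703 = 703 + r² - r/3414)
C - K(1039) = -1527634 - (703 + 1039² - 1/3414*1039) = -1527634 - (703 + 1079521 - 1039/3414) = -1527634 - 1*3687883697/3414 = -1527634 - 3687883697/3414 = -8903226173/3414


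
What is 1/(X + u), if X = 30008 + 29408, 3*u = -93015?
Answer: 1/28411 ≈ 3.5198e-5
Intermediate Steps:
u = -31005 (u = (⅓)*(-93015) = -31005)
X = 59416
1/(X + u) = 1/(59416 - 31005) = 1/28411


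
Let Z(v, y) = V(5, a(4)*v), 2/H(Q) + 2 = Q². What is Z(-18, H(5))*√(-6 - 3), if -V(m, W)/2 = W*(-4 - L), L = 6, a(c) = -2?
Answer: 2160*I ≈ 2160.0*I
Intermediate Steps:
H(Q) = 2/(-2 + Q²)
V(m, W) = 20*W (V(m, W) = -2*W*(-4 - 1*6) = -2*W*(-4 - 6) = -2*W*(-10) = -(-20)*W = 20*W)
Z(v, y) = -40*v (Z(v, y) = 20*(-2*v) = -40*v)
Z(-18, H(5))*√(-6 - 3) = (-40*(-18))*√(-6 - 3) = 720*√(-9) = 720*(3*I) = 2160*I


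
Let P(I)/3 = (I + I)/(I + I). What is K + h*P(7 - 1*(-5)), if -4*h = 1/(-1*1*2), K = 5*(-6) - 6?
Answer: -285/8 ≈ -35.625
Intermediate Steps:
P(I) = 3 (P(I) = 3*((I + I)/(I + I)) = 3*((2*I)/((2*I))) = 3*((2*I)*(1/(2*I))) = 3*1 = 3)
K = -36 (K = -30 - 6 = -36)
h = ⅛ (h = -1/(4*(-1*1*2)) = -1/(4*((-1*2))) = -¼/(-2) = -¼*(-½) = ⅛ ≈ 0.12500)
K + h*P(7 - 1*(-5)) = -36 + (⅛)*3 = -36 + 3/8 = -285/8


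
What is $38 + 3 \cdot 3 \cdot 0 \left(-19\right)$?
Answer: $38$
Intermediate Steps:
$38 + 3 \cdot 3 \cdot 0 \left(-19\right) = 38 + 9 \cdot 0 \left(-19\right) = 38 + 0 \left(-19\right) = 38 + 0 = 38$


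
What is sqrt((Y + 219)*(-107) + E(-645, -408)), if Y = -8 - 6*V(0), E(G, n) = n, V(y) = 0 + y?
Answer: I*sqrt(22985) ≈ 151.61*I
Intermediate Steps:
V(y) = y
Y = -8 (Y = -8 - 6*0 = -8 + 0 = -8)
sqrt((Y + 219)*(-107) + E(-645, -408)) = sqrt((-8 + 219)*(-107) - 408) = sqrt(211*(-107) - 408) = sqrt(-22577 - 408) = sqrt(-22985) = I*sqrt(22985)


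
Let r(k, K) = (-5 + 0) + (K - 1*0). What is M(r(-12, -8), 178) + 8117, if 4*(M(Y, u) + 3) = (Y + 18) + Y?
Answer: 8112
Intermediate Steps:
r(k, K) = -5 + K (r(k, K) = -5 + (K + 0) = -5 + K)
M(Y, u) = 3/2 + Y/2 (M(Y, u) = -3 + ((Y + 18) + Y)/4 = -3 + ((18 + Y) + Y)/4 = -3 + (18 + 2*Y)/4 = -3 + (9/2 + Y/2) = 3/2 + Y/2)
M(r(-12, -8), 178) + 8117 = (3/2 + (-5 - 8)/2) + 8117 = (3/2 + (½)*(-13)) + 8117 = (3/2 - 13/2) + 8117 = -5 + 8117 = 8112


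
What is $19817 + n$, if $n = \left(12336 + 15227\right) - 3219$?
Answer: $44161$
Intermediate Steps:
$n = 24344$ ($n = 27563 + \left(-7768 + 4549\right) = 27563 - 3219 = 24344$)
$19817 + n = 19817 + 24344 = 44161$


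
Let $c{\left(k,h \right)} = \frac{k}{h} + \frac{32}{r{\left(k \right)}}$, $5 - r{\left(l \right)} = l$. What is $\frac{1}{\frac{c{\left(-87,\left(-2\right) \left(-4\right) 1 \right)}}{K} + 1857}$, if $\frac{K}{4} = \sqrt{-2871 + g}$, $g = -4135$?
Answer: $\frac{7047541880832}{13087285276456993} - \frac{1425632 i \sqrt{7006}}{13087285276456993} \approx 0.0005385 - 9.1179 \cdot 10^{-9} i$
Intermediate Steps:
$r{\left(l \right)} = 5 - l$
$K = 4 i \sqrt{7006}$ ($K = 4 \sqrt{-2871 - 4135} = 4 \sqrt{-7006} = 4 i \sqrt{7006} \approx 334.81 i$)
$c{\left(k,h \right)} = \frac{32}{5 - k} + \frac{k}{h}$ ($c{\left(k,h \right)} = \frac{k}{h} + \frac{32}{5 - k} = \frac{32}{5 - k} + \frac{k}{h}$)
$\frac{1}{\frac{c{\left(-87,\left(-2\right) \left(-4\right) 1 \right)}}{K} + 1857} = \frac{1}{\frac{- \frac{32}{-5 - 87} - \frac{87}{\left(-2\right) \left(-4\right) 1}}{4 i \sqrt{7006}} + 1857} = \frac{1}{\left(- \frac{32}{-92} - \frac{87}{8 \cdot 1}\right) \left(- \frac{i \sqrt{7006}}{28024}\right) + 1857} = \frac{1}{\left(\left(-32\right) \left(- \frac{1}{92}\right) - \frac{87}{8}\right) \left(- \frac{i \sqrt{7006}}{28024}\right) + 1857} = \frac{1}{\left(\frac{8}{23} - \frac{87}{8}\right) \left(- \frac{i \sqrt{7006}}{28024}\right) + 1857} = \frac{1}{- \frac{1937 \left(- \frac{i \sqrt{7006}}{28024}\right)}{184} + 1857} = \frac{1}{\frac{1937 i \sqrt{7006}}{5156416} + 1857} = \frac{1}{1857 + \frac{1937 i \sqrt{7006}}{5156416}}$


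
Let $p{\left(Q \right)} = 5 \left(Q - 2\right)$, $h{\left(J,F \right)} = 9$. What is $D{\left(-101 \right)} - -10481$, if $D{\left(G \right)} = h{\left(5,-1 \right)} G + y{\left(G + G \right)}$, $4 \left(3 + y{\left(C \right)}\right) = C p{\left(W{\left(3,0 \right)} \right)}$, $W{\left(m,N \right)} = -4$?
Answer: $11084$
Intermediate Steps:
$p{\left(Q \right)} = -10 + 5 Q$ ($p{\left(Q \right)} = 5 \left(-2 + Q\right) = -10 + 5 Q$)
$y{\left(C \right)} = -3 - \frac{15 C}{2}$ ($y{\left(C \right)} = -3 + \frac{C \left(-10 + 5 \left(-4\right)\right)}{4} = -3 + \frac{C \left(-10 - 20\right)}{4} = -3 + \frac{C \left(-30\right)}{4} = -3 + \frac{\left(-30\right) C}{4} = -3 - \frac{15 C}{2}$)
$D{\left(G \right)} = -3 - 6 G$ ($D{\left(G \right)} = 9 G - \left(3 + \frac{15 \left(G + G\right)}{2}\right) = 9 G - \left(3 + \frac{15 \cdot 2 G}{2}\right) = 9 G - \left(3 + 15 G\right) = -3 - 6 G$)
$D{\left(-101 \right)} - -10481 = \left(-3 - -606\right) - -10481 = \left(-3 + 606\right) + 10481 = 603 + 10481 = 11084$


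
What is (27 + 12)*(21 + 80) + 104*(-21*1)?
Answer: 1755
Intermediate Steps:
(27 + 12)*(21 + 80) + 104*(-21*1) = 39*101 + 104*(-21) = 3939 - 2184 = 1755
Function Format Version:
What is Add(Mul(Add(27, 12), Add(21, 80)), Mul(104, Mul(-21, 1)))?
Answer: 1755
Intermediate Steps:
Add(Mul(Add(27, 12), Add(21, 80)), Mul(104, Mul(-21, 1))) = Add(Mul(39, 101), Mul(104, -21)) = Add(3939, -2184) = 1755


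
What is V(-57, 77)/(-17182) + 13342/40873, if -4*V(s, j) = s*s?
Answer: 149966479/401302792 ≈ 0.37370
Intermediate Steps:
V(s, j) = -s²/4 (V(s, j) = -s*s/4 = -s²/4)
V(-57, 77)/(-17182) + 13342/40873 = -¼*(-57)²/(-17182) + 13342/40873 = -¼*3249*(-1/17182) + 13342*(1/40873) = -3249/4*(-1/17182) + 1906/5839 = 3249/68728 + 1906/5839 = 149966479/401302792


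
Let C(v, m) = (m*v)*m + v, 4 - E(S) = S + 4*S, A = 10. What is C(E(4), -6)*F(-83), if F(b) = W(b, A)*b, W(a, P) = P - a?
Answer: 4569648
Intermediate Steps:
E(S) = 4 - 5*S (E(S) = 4 - (S + 4*S) = 4 - 5*S)
C(v, m) = v + v*m**2 (C(v, m) = v*m**2 + v = v + v*m**2)
F(b) = b*(10 - b) (F(b) = (10 - b)*b = b*(10 - b))
C(E(4), -6)*F(-83) = ((4 - 5*4)*(1 + (-6)**2))*(-83*(10 - 1*(-83))) = ((4 - 20)*(1 + 36))*(-83*(10 + 83)) = (-16*37)*(-83*93) = -592*(-7719) = 4569648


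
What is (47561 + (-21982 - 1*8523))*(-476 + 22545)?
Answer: 376408864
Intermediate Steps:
(47561 + (-21982 - 1*8523))*(-476 + 22545) = (47561 + (-21982 - 8523))*22069 = (47561 - 30505)*22069 = 17056*22069 = 376408864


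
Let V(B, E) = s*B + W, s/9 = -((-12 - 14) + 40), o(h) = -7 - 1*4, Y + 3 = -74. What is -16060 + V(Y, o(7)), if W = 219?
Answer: -6139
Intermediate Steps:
Y = -77 (Y = -3 - 74 = -77)
o(h) = -11 (o(h) = -7 - 4 = -11)
s = -126 (s = 9*(-((-12 - 14) + 40)) = 9*(-(-26 + 40)) = 9*(-1*14) = 9*(-14) = -126)
V(B, E) = 219 - 126*B (V(B, E) = -126*B + 219 = 219 - 126*B)
-16060 + V(Y, o(7)) = -16060 + (219 - 126*(-77)) = -16060 + (219 + 9702) = -16060 + 9921 = -6139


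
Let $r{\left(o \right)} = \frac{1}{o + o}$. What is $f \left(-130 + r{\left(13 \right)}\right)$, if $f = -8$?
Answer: $\frac{13516}{13} \approx 1039.7$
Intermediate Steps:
$r{\left(o \right)} = \frac{1}{2 o}$
$f \left(-130 + r{\left(13 \right)}\right) = - 8 \left(-130 + \frac{1}{2 \cdot 13}\right) = - 8 \left(-130 + \frac{1}{2} \cdot \frac{1}{13}\right) = - 8 \left(-130 + \frac{1}{26}\right) = \left(-8\right) \left(- \frac{3379}{26}\right) = \frac{13516}{13}$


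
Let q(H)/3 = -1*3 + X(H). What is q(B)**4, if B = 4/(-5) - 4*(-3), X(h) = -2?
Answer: 50625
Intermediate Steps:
B = 56/5 (B = 4*(-1/5) + 12 = -4/5 + 12 = 56/5 ≈ 11.200)
q(H) = -15 (q(H) = 3*(-1*3 - 2) = 3*(-3 - 2) = 3*(-5) = -15)
q(B)**4 = (-15)**4 = 50625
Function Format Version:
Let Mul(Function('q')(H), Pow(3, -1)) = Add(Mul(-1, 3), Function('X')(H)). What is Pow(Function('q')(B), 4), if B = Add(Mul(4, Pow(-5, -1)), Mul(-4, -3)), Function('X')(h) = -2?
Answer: 50625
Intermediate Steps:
B = Rational(56, 5) (B = Add(Mul(4, Rational(-1, 5)), 12) = Add(Rational(-4, 5), 12) = Rational(56, 5) ≈ 11.200)
Function('q')(H) = -15 (Function('q')(H) = Mul(3, Add(Mul(-1, 3), -2)) = Mul(3, Add(-3, -2)) = Mul(3, -5) = -15)
Pow(Function('q')(B), 4) = Pow(-15, 4) = 50625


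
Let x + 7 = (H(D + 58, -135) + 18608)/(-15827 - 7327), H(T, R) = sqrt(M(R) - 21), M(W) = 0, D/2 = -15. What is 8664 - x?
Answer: 100393471/11577 + I*sqrt(21)/23154 ≈ 8671.8 + 0.00019792*I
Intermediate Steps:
D = -30 (D = 2*(-15) = -30)
H(T, R) = I*sqrt(21) (H(T, R) = sqrt(0 - 21) = sqrt(-21) = I*sqrt(21))
x = -90343/11577 - I*sqrt(21)/23154 (x = -7 + (I*sqrt(21) + 18608)/(-15827 - 7327) = -7 + (18608 + I*sqrt(21))/(-23154) = -7 + (18608 + I*sqrt(21))*(-1/23154) = -7 + (-9304/11577 - I*sqrt(21)/23154) = -90343/11577 - I*sqrt(21)/23154 ≈ -7.8037 - 0.00019792*I)
8664 - x = 8664 - (-90343/11577 - I*sqrt(21)/23154) = 8664 + (90343/11577 + I*sqrt(21)/23154) = 100393471/11577 + I*sqrt(21)/23154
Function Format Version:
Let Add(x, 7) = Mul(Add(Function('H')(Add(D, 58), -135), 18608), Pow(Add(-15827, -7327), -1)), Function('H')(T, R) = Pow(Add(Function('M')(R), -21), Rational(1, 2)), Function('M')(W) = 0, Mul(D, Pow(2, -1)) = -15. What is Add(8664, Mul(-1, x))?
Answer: Add(Rational(100393471, 11577), Mul(Rational(1, 23154), I, Pow(21, Rational(1, 2)))) ≈ Add(8671.8, Mul(0.00019792, I))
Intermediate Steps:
D = -30 (D = Mul(2, -15) = -30)
Function('H')(T, R) = Mul(I, Pow(21, Rational(1, 2))) (Function('H')(T, R) = Pow(Add(0, -21), Rational(1, 2)) = Pow(-21, Rational(1, 2)) = Mul(I, Pow(21, Rational(1, 2))))
x = Add(Rational(-90343, 11577), Mul(Rational(-1, 23154), I, Pow(21, Rational(1, 2)))) (x = Add(-7, Mul(Add(Mul(I, Pow(21, Rational(1, 2))), 18608), Pow(Add(-15827, -7327), -1))) = Add(-7, Mul(Add(18608, Mul(I, Pow(21, Rational(1, 2)))), Pow(-23154, -1))) = Add(-7, Mul(Add(18608, Mul(I, Pow(21, Rational(1, 2)))), Rational(-1, 23154))) = Add(-7, Add(Rational(-9304, 11577), Mul(Rational(-1, 23154), I, Pow(21, Rational(1, 2))))) = Add(Rational(-90343, 11577), Mul(Rational(-1, 23154), I, Pow(21, Rational(1, 2)))) ≈ Add(-7.8037, Mul(-0.00019792, I)))
Add(8664, Mul(-1, x)) = Add(8664, Mul(-1, Add(Rational(-90343, 11577), Mul(Rational(-1, 23154), I, Pow(21, Rational(1, 2)))))) = Add(8664, Add(Rational(90343, 11577), Mul(Rational(1, 23154), I, Pow(21, Rational(1, 2))))) = Add(Rational(100393471, 11577), Mul(Rational(1, 23154), I, Pow(21, Rational(1, 2))))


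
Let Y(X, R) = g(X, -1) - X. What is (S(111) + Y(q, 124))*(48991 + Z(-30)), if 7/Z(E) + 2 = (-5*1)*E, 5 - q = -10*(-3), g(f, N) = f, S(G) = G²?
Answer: 2414474775/4 ≈ 6.0362e+8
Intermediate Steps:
q = -25 (q = 5 - (-10)*(-3) = 5 - 1*30 = 5 - 30 = -25)
Z(E) = 7/(-2 - 5*E) (Z(E) = 7/(-2 + (-5*1)*E) = 7/(-2 - 5*E))
Y(X, R) = 0 (Y(X, R) = X - X = 0)
(S(111) + Y(q, 124))*(48991 + Z(-30)) = (111² + 0)*(48991 - 7/(2 + 5*(-30))) = (12321 + 0)*(48991 - 7/(2 - 150)) = 12321*(48991 - 7/(-148)) = 12321*(48991 - 7*(-1/148)) = 12321*(48991 + 7/148) = 12321*(7250675/148) = 2414474775/4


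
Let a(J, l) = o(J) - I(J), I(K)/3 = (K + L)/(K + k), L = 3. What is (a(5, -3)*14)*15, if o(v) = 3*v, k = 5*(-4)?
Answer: 3486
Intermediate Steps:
k = -20
I(K) = 3*(3 + K)/(-20 + K) (I(K) = 3*((K + 3)/(K - 20)) = 3*((3 + K)/(-20 + K)) = 3*(3 + K)/(-20 + K))
a(J, l) = 3*J - 3*(3 + J)/(-20 + J)
(a(5, -3)*14)*15 = ((3*(-3 + 5² - 21*5)/(-20 + 5))*14)*15 = ((3*(-3 + 25 - 105)/(-15))*14)*15 = ((3*(-1/15)*(-83))*14)*15 = ((83/5)*14)*15 = (1162/5)*15 = 3486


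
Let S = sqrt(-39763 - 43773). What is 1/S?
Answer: -I*sqrt(5221)/20884 ≈ -0.0034599*I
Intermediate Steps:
S = 4*I*sqrt(5221) (S = sqrt(-83536) = 4*I*sqrt(5221) ≈ 289.03*I)
1/S = 1/(4*I*sqrt(5221)) = -I*sqrt(5221)/20884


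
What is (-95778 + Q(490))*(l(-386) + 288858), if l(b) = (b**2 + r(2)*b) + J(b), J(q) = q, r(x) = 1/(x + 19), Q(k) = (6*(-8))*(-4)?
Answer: -292698415004/7 ≈ -4.1814e+10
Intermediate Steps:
Q(k) = 192 (Q(k) = -48*(-4) = 192)
r(x) = 1/(19 + x)
l(b) = b**2 + 22*b/21 (l(b) = (b**2 + b/(19 + 2)) + b = (b**2 + b/21) + b = b**2 + 22*b/21)
(-95778 + Q(490))*(l(-386) + 288858) = (-95778 + 192)*((1/21)*(-386)*(22 + 21*(-386)) + 288858) = -95586*((1/21)*(-386)*(22 - 8106) + 288858) = -95586*((1/21)*(-386)*(-8084) + 288858) = -95586*(3120424/21 + 288858) = -95586*9186442/21 = -292698415004/7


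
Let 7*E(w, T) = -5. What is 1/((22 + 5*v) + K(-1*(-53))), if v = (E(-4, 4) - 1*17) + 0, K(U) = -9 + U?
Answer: -7/158 ≈ -0.044304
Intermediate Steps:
E(w, T) = -5/7 (E(w, T) = (⅐)*(-5) = -5/7)
v = -124/7 (v = (-5/7 - 1*17) + 0 = (-5/7 - 17) + 0 = -124/7 + 0 = -124/7 ≈ -17.714)
1/((22 + 5*v) + K(-1*(-53))) = 1/((22 + 5*(-124/7)) + (-9 - 1*(-53))) = 1/((22 - 620/7) + (-9 + 53)) = 1/(-466/7 + 44) = 1/(-158/7) = -7/158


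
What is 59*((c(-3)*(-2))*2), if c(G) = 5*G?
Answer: 3540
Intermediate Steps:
59*((c(-3)*(-2))*2) = 59*(((5*(-3))*(-2))*2) = 59*(-15*(-2)*2) = 59*(30*2) = 59*60 = 3540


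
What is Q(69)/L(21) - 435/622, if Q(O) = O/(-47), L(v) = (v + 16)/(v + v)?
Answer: -2559021/1081658 ≈ -2.3658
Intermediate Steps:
L(v) = (16 + v)/(2*v) (L(v) = (16 + v)/((2*v)) = (16 + v)*(1/(2*v)) = (16 + v)/(2*v))
Q(O) = -O/47 (Q(O) = O*(-1/47) = -O/47)
Q(69)/L(21) - 435/622 = (-1/47*69)/(((½)*(16 + 21)/21)) - 435/622 = -69/(47*((½)*(1/21)*37)) - 435*1/622 = -69/(47*37/42) - 435/622 = -69/47*42/37 - 435/622 = -2898/1739 - 435/622 = -2559021/1081658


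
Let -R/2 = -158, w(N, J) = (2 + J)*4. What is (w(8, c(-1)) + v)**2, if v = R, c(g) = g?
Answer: 102400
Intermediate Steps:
w(N, J) = 8 + 4*J
R = 316 (R = -2*(-158) = 316)
v = 316
(w(8, c(-1)) + v)**2 = ((8 + 4*(-1)) + 316)**2 = ((8 - 4) + 316)**2 = (4 + 316)**2 = 320**2 = 102400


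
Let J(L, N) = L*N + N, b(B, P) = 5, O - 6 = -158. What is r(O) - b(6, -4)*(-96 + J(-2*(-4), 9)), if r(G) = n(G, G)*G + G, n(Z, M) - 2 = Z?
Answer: 22723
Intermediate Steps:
O = -152 (O = 6 - 158 = -152)
J(L, N) = N + L*N
n(Z, M) = 2 + Z
r(G) = G + G*(2 + G) (r(G) = (2 + G)*G + G = G*(2 + G) + G = G + G*(2 + G))
r(O) - b(6, -4)*(-96 + J(-2*(-4), 9)) = -152*(3 - 152) - 5*(-96 + 9*(1 - 2*(-4))) = -152*(-149) - 5*(-96 + 9*(1 + 8)) = 22648 - 5*(-96 + 9*9) = 22648 - 5*(-96 + 81) = 22648 - 5*(-15) = 22648 - 1*(-75) = 22648 + 75 = 22723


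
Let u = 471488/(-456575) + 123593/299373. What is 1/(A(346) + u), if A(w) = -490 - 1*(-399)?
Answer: -136686227475/12523168003274 ≈ -0.010915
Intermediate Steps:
u = -84721303049/136686227475 (u = 471488*(-1/456575) + 123593*(1/299373) = -471488/456575 + 123593/299373 = -84721303049/136686227475 ≈ -0.61982)
A(w) = -91 (A(w) = -490 + 399 = -91)
1/(A(346) + u) = 1/(-91 - 84721303049/136686227475) = 1/(-12523168003274/136686227475) = -136686227475/12523168003274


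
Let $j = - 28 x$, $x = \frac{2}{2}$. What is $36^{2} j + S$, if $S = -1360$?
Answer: $-37648$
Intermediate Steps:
$x = 1$ ($x = 2 \cdot \frac{1}{2} = 1$)
$j = -28$ ($j = \left(-28\right) 1 = -28$)
$36^{2} j + S = 36^{2} \left(-28\right) - 1360 = 1296 \left(-28\right) - 1360 = -36288 - 1360 = -37648$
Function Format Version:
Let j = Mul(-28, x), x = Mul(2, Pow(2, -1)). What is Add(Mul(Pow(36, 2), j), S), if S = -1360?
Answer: -37648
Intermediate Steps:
x = 1 (x = Mul(2, Rational(1, 2)) = 1)
j = -28 (j = Mul(-28, 1) = -28)
Add(Mul(Pow(36, 2), j), S) = Add(Mul(Pow(36, 2), -28), -1360) = Add(Mul(1296, -28), -1360) = Add(-36288, -1360) = -37648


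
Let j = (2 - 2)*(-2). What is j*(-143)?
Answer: 0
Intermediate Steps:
j = 0 (j = 0*(-2) = 0)
j*(-143) = 0*(-143) = 0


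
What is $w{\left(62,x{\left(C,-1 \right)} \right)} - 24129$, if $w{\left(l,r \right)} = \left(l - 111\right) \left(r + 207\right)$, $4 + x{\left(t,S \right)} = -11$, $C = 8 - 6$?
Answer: $-33537$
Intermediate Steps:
$C = 2$
$x{\left(t,S \right)} = -15$ ($x{\left(t,S \right)} = -4 - 11 = -15$)
$w{\left(l,r \right)} = \left(-111 + l\right) \left(207 + r\right)$
$w{\left(62,x{\left(C,-1 \right)} \right)} - 24129 = \left(-22977 - -1665 + 207 \cdot 62 + 62 \left(-15\right)\right) - 24129 = \left(-22977 + 1665 + 12834 - 930\right) - 24129 = -9408 - 24129 = -33537$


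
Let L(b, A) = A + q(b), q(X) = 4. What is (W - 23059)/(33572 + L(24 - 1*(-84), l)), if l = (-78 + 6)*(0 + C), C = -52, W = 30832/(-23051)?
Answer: -177187947/286754440 ≈ -0.61791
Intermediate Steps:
W = -30832/23051 (W = 30832*(-1/23051) = -30832/23051 ≈ -1.3376)
l = 3744 (l = (-78 + 6)*(0 - 52) = -72*(-52) = 3744)
L(b, A) = 4 + A (L(b, A) = A + 4 = 4 + A)
(W - 23059)/(33572 + L(24 - 1*(-84), l)) = (-30832/23051 - 23059)/(33572 + (4 + 3744)) = -531563841/(23051*(33572 + 3748)) = -531563841/23051/37320 = -531563841/23051*1/37320 = -177187947/286754440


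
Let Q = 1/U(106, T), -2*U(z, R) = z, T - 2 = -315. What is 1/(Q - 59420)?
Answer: -53/3149261 ≈ -1.6829e-5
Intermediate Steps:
T = -313 (T = 2 - 315 = -313)
U(z, R) = -z/2
Q = -1/53 (Q = 1/(-½*106) = 1/(-53) = -1/53 ≈ -0.018868)
1/(Q - 59420) = 1/(-1/53 - 59420) = 1/(-3149261/53) = -53/3149261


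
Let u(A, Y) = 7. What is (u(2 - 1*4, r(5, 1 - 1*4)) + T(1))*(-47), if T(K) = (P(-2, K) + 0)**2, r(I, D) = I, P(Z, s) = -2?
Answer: -517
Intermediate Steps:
T(K) = 4 (T(K) = (-2 + 0)**2 = (-2)**2 = 4)
(u(2 - 1*4, r(5, 1 - 1*4)) + T(1))*(-47) = (7 + 4)*(-47) = 11*(-47) = -517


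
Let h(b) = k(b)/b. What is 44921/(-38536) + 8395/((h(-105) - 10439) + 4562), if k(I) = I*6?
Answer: -587240911/226244856 ≈ -2.5956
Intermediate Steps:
k(I) = 6*I
h(b) = 6 (h(b) = (6*b)/b = 6)
44921/(-38536) + 8395/((h(-105) - 10439) + 4562) = 44921/(-38536) + 8395/((6 - 10439) + 4562) = 44921*(-1/38536) + 8395/(-10433 + 4562) = -44921/38536 + 8395/(-5871) = -44921/38536 + 8395*(-1/5871) = -44921/38536 - 8395/5871 = -587240911/226244856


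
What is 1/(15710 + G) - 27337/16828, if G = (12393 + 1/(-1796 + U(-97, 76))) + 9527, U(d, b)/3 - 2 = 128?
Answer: -1446316294355/890332105012 ≈ -1.6245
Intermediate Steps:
U(d, b) = 390 (U(d, b) = 6 + 3*128 = 6 + 384 = 390)
G = 30819519/1406 (G = (12393 + 1/(-1796 + 390)) + 9527 = (12393 + 1/(-1406)) + 9527 = (12393 - 1/1406) + 9527 = 17424557/1406 + 9527 = 30819519/1406 ≈ 21920.)
1/(15710 + G) - 27337/16828 = 1/(15710 + 30819519/1406) - 27337/16828 = 1/(52907779/1406) - 27337/16828 = 1406/52907779 - 1*27337/16828 = 1406/52907779 - 27337/16828 = -1446316294355/890332105012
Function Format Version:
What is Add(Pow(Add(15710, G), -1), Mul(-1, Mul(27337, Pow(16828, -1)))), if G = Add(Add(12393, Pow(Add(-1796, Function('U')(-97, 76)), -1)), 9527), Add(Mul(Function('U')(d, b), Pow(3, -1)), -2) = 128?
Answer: Rational(-1446316294355, 890332105012) ≈ -1.6245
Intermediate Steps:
Function('U')(d, b) = 390 (Function('U')(d, b) = Add(6, Mul(3, 128)) = Add(6, 384) = 390)
G = Rational(30819519, 1406) (G = Add(Add(12393, Pow(Add(-1796, 390), -1)), 9527) = Add(Add(12393, Pow(-1406, -1)), 9527) = Add(Add(12393, Rational(-1, 1406)), 9527) = Add(Rational(17424557, 1406), 9527) = Rational(30819519, 1406) ≈ 21920.)
Add(Pow(Add(15710, G), -1), Mul(-1, Mul(27337, Pow(16828, -1)))) = Add(Pow(Add(15710, Rational(30819519, 1406)), -1), Mul(-1, Mul(27337, Pow(16828, -1)))) = Add(Pow(Rational(52907779, 1406), -1), Mul(-1, Mul(27337, Rational(1, 16828)))) = Add(Rational(1406, 52907779), Mul(-1, Rational(27337, 16828))) = Add(Rational(1406, 52907779), Rational(-27337, 16828)) = Rational(-1446316294355, 890332105012)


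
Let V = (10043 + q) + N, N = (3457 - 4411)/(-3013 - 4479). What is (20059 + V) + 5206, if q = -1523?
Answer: 126559087/3746 ≈ 33785.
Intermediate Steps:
N = 477/3746 (N = -954/(-7492) = -954*(-1/7492) = 477/3746 ≈ 0.12734)
V = 31916397/3746 (V = (10043 - 1523) + 477/3746 = 8520 + 477/3746 = 31916397/3746 ≈ 8520.1)
(20059 + V) + 5206 = (20059 + 31916397/3746) + 5206 = 107057411/3746 + 5206 = 126559087/3746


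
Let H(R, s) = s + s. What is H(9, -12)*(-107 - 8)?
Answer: 2760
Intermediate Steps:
H(R, s) = 2*s
H(9, -12)*(-107 - 8) = (2*(-12))*(-107 - 8) = -24*(-115) = 2760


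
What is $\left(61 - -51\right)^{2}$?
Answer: $12544$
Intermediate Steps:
$\left(61 - -51\right)^{2} = \left(61 + \left(-27 + 78\right)\right)^{2} = \left(61 + 51\right)^{2} = 112^{2} = 12544$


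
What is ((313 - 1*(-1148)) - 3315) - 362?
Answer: -2216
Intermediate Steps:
((313 - 1*(-1148)) - 3315) - 362 = ((313 + 1148) - 3315) - 362 = (1461 - 3315) - 362 = -1854 - 362 = -2216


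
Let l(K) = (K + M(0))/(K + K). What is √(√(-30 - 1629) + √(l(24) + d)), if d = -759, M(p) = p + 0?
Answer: √2*√I*√(√3034 + 2*√1659)/2 ≈ 5.8426 + 5.8426*I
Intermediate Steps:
M(p) = p
l(K) = ½ (l(K) = (K + 0)/(K + K) = K/((2*K)) = K*(1/(2*K)) = ½)
√(√(-30 - 1629) + √(l(24) + d)) = √(√(-30 - 1629) + √(½ - 759)) = √(√(-1659) + √(-1517/2)) = √(I*√1659 + I*√3034/2)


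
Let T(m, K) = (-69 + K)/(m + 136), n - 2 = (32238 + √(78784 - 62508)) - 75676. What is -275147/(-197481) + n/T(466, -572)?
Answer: 5164002768259/126585321 - 1204*√4069/641 ≈ 40675.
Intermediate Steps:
n = -43436 + 2*√4069 (n = 2 + ((32238 + √(78784 - 62508)) - 75676) = 2 + ((32238 + √16276) - 75676) = 2 + ((32238 + 2*√4069) - 75676) = 2 + (-43438 + 2*√4069) = -43436 + 2*√4069 ≈ -43308.)
T(m, K) = (-69 + K)/(136 + m)
-275147/(-197481) + n/T(466, -572) = -275147/(-197481) + (-43436 + 2*√4069)/(((-69 - 572)/(136 + 466))) = -275147*(-1/197481) + (-43436 + 2*√4069)/((-641/602)) = 275147/197481 + (-43436 + 2*√4069)/(((1/602)*(-641))) = 275147/197481 + (-43436 + 2*√4069)/(-641/602) = 275147/197481 + (-43436 + 2*√4069)*(-602/641) = 275147/197481 + (26148472/641 - 1204*√4069/641) = 5164002768259/126585321 - 1204*√4069/641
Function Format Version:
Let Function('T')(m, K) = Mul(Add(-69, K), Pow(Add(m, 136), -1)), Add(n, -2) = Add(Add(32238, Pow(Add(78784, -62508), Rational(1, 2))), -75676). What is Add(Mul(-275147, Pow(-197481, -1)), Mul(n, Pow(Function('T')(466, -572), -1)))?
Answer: Add(Rational(5164002768259, 126585321), Mul(Rational(-1204, 641), Pow(4069, Rational(1, 2)))) ≈ 40675.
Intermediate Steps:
n = Add(-43436, Mul(2, Pow(4069, Rational(1, 2)))) (n = Add(2, Add(Add(32238, Pow(Add(78784, -62508), Rational(1, 2))), -75676)) = Add(2, Add(Add(32238, Pow(16276, Rational(1, 2))), -75676)) = Add(2, Add(Add(32238, Mul(2, Pow(4069, Rational(1, 2)))), -75676)) = Add(2, Add(-43438, Mul(2, Pow(4069, Rational(1, 2))))) = Add(-43436, Mul(2, Pow(4069, Rational(1, 2)))) ≈ -43308.)
Function('T')(m, K) = Mul(Pow(Add(136, m), -1), Add(-69, K)) (Function('T')(m, K) = Mul(Add(-69, K), Pow(Add(136, m), -1)) = Mul(Pow(Add(136, m), -1), Add(-69, K)))
Add(Mul(-275147, Pow(-197481, -1)), Mul(n, Pow(Function('T')(466, -572), -1))) = Add(Mul(-275147, Pow(-197481, -1)), Mul(Add(-43436, Mul(2, Pow(4069, Rational(1, 2)))), Pow(Mul(Pow(Add(136, 466), -1), Add(-69, -572)), -1))) = Add(Mul(-275147, Rational(-1, 197481)), Mul(Add(-43436, Mul(2, Pow(4069, Rational(1, 2)))), Pow(Mul(Pow(602, -1), -641), -1))) = Add(Rational(275147, 197481), Mul(Add(-43436, Mul(2, Pow(4069, Rational(1, 2)))), Pow(Mul(Rational(1, 602), -641), -1))) = Add(Rational(275147, 197481), Mul(Add(-43436, Mul(2, Pow(4069, Rational(1, 2)))), Pow(Rational(-641, 602), -1))) = Add(Rational(275147, 197481), Mul(Add(-43436, Mul(2, Pow(4069, Rational(1, 2)))), Rational(-602, 641))) = Add(Rational(275147, 197481), Add(Rational(26148472, 641), Mul(Rational(-1204, 641), Pow(4069, Rational(1, 2))))) = Add(Rational(5164002768259, 126585321), Mul(Rational(-1204, 641), Pow(4069, Rational(1, 2))))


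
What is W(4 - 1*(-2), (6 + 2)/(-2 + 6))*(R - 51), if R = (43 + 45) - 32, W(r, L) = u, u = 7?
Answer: 35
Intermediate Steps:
W(r, L) = 7
R = 56 (R = 88 - 32 = 56)
W(4 - 1*(-2), (6 + 2)/(-2 + 6))*(R - 51) = 7*(56 - 51) = 7*5 = 35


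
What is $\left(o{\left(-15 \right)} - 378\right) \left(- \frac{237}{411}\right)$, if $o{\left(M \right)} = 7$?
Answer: $\frac{29309}{137} \approx 213.93$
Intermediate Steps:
$\left(o{\left(-15 \right)} - 378\right) \left(- \frac{237}{411}\right) = \left(7 - 378\right) \left(- \frac{237}{411}\right) = - 371 \left(\left(-237\right) \frac{1}{411}\right) = \left(-371\right) \left(- \frac{79}{137}\right) = \frac{29309}{137}$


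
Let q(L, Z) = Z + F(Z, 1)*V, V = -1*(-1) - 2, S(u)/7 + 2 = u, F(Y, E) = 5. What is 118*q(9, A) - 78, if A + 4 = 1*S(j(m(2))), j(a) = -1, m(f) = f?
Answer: -3618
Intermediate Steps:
S(u) = -14 + 7*u
V = -1 (V = 1 - 2 = -1)
A = -25 (A = -4 + 1*(-14 + 7*(-1)) = -4 + 1*(-14 - 7) = -4 + 1*(-21) = -4 - 21 = -25)
q(L, Z) = -5 + Z (q(L, Z) = Z + 5*(-1) = Z - 5 = -5 + Z)
118*q(9, A) - 78 = 118*(-5 - 25) - 78 = 118*(-30) - 78 = -3540 - 78 = -3618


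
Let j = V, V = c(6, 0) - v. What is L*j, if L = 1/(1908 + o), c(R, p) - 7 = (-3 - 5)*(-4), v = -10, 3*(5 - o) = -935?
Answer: 147/6674 ≈ 0.022026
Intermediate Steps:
o = 950/3 (o = 5 - 1/3*(-935) = 5 + 935/3 = 950/3 ≈ 316.67)
c(R, p) = 39 (c(R, p) = 7 + (-3 - 5)*(-4) = 7 - 8*(-4) = 7 + 32 = 39)
V = 49 (V = 39 - 1*(-10) = 39 + 10 = 49)
j = 49
L = 3/6674 (L = 1/(1908 + 950/3) = 1/(6674/3) = 3/6674 ≈ 0.00044951)
L*j = (3/6674)*49 = 147/6674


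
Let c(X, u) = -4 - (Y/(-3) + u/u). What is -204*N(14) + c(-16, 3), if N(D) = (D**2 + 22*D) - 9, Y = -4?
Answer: -302959/3 ≈ -1.0099e+5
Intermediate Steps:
c(X, u) = -19/3 (c(X, u) = -4 - (-4/(-3) + u/u) = -4 - (-4*(-1/3) + 1) = -4 - (4/3 + 1) = -4 - 1*7/3 = -4 - 7/3 = -19/3)
N(D) = -9 + D**2 + 22*D
-204*N(14) + c(-16, 3) = -204*(-9 + 14**2 + 22*14) - 19/3 = -204*(-9 + 196 + 308) - 19/3 = -204*495 - 19/3 = -100980 - 19/3 = -302959/3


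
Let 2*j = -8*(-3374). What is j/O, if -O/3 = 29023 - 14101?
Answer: -6748/22383 ≈ -0.30148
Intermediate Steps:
O = -44766 (O = -3*(29023 - 14101) = -3*14922 = -44766)
j = 13496 (j = (-8*(-3374))/2 = (1/2)*26992 = 13496)
j/O = 13496/(-44766) = 13496*(-1/44766) = -6748/22383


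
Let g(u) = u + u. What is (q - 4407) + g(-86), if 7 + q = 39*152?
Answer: 1342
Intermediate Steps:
g(u) = 2*u
q = 5921 (q = -7 + 39*152 = -7 + 5928 = 5921)
(q - 4407) + g(-86) = (5921 - 4407) + 2*(-86) = 1514 - 172 = 1342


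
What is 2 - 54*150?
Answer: -8098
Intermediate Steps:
2 - 54*150 = 2 - 8100 = -8098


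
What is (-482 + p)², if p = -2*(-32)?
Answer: 174724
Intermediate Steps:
p = 64
(-482 + p)² = (-482 + 64)² = (-418)² = 174724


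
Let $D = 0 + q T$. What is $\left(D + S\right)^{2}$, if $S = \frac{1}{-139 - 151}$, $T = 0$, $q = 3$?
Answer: $\frac{1}{84100} \approx 1.1891 \cdot 10^{-5}$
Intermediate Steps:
$S = - \frac{1}{290}$ ($S = \frac{1}{-290} = - \frac{1}{290} \approx -0.0034483$)
$D = 0$ ($D = 0 + 3 \cdot 0 = 0 + 0 = 0$)
$\left(D + S\right)^{2} = \left(0 - \frac{1}{290}\right)^{2} = \left(- \frac{1}{290}\right)^{2} = \frac{1}{84100}$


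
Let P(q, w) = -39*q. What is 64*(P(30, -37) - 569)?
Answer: -111296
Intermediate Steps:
64*(P(30, -37) - 569) = 64*(-39*30 - 569) = 64*(-1170 - 569) = 64*(-1739) = -111296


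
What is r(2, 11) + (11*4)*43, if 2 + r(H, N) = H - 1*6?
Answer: 1886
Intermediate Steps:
r(H, N) = -8 + H (r(H, N) = -2 + (H - 1*6) = -2 + (H - 6) = -2 + (-6 + H) = -8 + H)
r(2, 11) + (11*4)*43 = (-8 + 2) + (11*4)*43 = -6 + 44*43 = -6 + 1892 = 1886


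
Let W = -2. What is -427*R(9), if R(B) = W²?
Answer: -1708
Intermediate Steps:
R(B) = 4 (R(B) = (-2)² = 4)
-427*R(9) = -427*4 = -1708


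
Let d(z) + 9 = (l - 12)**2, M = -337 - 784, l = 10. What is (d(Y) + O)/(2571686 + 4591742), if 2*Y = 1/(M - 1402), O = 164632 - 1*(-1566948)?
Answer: 1731575/7163428 ≈ 0.24172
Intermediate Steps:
M = -1121
O = 1731580 (O = 164632 + 1566948 = 1731580)
Y = -1/5046 (Y = 1/(2*(-1121 - 1402)) = (1/2)/(-2523) = (1/2)*(-1/2523) = -1/5046 ≈ -0.00019818)
d(z) = -5 (d(z) = -9 + (10 - 12)**2 = -9 + (-2)**2 = -9 + 4 = -5)
(d(Y) + O)/(2571686 + 4591742) = (-5 + 1731580)/(2571686 + 4591742) = 1731575/7163428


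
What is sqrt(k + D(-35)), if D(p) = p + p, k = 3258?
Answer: 2*sqrt(797) ≈ 56.462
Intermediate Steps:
D(p) = 2*p
sqrt(k + D(-35)) = sqrt(3258 + 2*(-35)) = sqrt(3258 - 70) = sqrt(3188) = 2*sqrt(797)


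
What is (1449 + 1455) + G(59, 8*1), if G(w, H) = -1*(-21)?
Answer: 2925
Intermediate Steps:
G(w, H) = 21
(1449 + 1455) + G(59, 8*1) = (1449 + 1455) + 21 = 2904 + 21 = 2925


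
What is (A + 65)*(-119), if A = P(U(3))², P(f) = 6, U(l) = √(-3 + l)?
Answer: -12019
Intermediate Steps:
A = 36 (A = 6² = 36)
(A + 65)*(-119) = (36 + 65)*(-119) = 101*(-119) = -12019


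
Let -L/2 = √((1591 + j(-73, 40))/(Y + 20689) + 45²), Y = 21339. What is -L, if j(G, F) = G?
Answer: √894232046526/10507 ≈ 90.001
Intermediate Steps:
L = -√894232046526/10507 (L = -2*√((1591 - 73)/(21339 + 20689) + 45²) = -2*√(1518/42028 + 2025) = -2*√(1518*(1/42028) + 2025) = -2*√(759/21014 + 2025) = -√894232046526/10507 ≈ -90.001)
-L = -(-1)*√894232046526/10507 = √894232046526/10507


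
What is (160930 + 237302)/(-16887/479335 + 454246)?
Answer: 190886535720/217735989523 ≈ 0.87669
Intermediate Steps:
(160930 + 237302)/(-16887/479335 + 454246) = 398232/(-16887*1/479335 + 454246) = 398232/(-16887/479335 + 454246) = 398232/(217735989523/479335) = 398232*(479335/217735989523) = 190886535720/217735989523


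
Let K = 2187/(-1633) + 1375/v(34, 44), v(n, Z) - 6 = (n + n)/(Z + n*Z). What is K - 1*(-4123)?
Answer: 16526743119/3799991 ≈ 4349.2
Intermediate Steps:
v(n, Z) = 6 + 2*n/(Z + Z*n) (v(n, Z) = 6 + (n + n)/(Z + n*Z) = 6 + (2*n)/(Z + Z*n) = 6 + 2*n/(Z + Z*n))
K = 859380226/3799991 (K = 2187/(-1633) + 1375/((2*(34 + 3*44 + 3*44*34)/(44*(1 + 34)))) = 2187*(-1/1633) + 1375/((2*(1/44)*(34 + 132 + 4488)/35)) = -2187/1633 + 1375/((2*(1/44)*(1/35)*4654)) = -2187/1633 + 1375/(2327/385) = -2187/1633 + 1375*(385/2327) = -2187/1633 + 529375/2327 = 859380226/3799991 ≈ 226.15)
K - 1*(-4123) = 859380226/3799991 - 1*(-4123) = 859380226/3799991 + 4123 = 16526743119/3799991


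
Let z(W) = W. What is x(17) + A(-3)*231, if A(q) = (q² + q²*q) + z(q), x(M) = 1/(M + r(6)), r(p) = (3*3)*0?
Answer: -82466/17 ≈ -4850.9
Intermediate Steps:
r(p) = 0 (r(p) = 9*0 = 0)
x(M) = 1/M (x(M) = 1/(M + 0) = 1/M)
A(q) = q + q² + q³ (A(q) = (q² + q²*q) + q = (q² + q³) + q = q + q² + q³)
x(17) + A(-3)*231 = 1/17 - 3*(1 - 3 + (-3)²)*231 = 1/17 - 3*(1 - 3 + 9)*231 = 1/17 - 3*7*231 = 1/17 - 21*231 = 1/17 - 4851 = -82466/17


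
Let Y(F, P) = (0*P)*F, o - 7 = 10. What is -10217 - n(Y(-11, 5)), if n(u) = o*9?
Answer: -10370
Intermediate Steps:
o = 17 (o = 7 + 10 = 17)
Y(F, P) = 0 (Y(F, P) = 0*F = 0)
n(u) = 153 (n(u) = 17*9 = 153)
-10217 - n(Y(-11, 5)) = -10217 - 1*153 = -10217 - 153 = -10370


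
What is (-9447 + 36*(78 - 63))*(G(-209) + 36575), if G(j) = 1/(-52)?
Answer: -16940214393/52 ≈ -3.2577e+8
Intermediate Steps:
G(j) = -1/52
(-9447 + 36*(78 - 63))*(G(-209) + 36575) = (-9447 + 36*(78 - 63))*(-1/52 + 36575) = (-9447 + 36*15)*(1901899/52) = (-9447 + 540)*(1901899/52) = -8907*1901899/52 = -16940214393/52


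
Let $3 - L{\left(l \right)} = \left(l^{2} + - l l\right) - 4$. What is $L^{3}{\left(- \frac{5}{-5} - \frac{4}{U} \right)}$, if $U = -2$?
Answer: $343$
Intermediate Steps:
$L{\left(l \right)} = 7$ ($L{\left(l \right)} = 3 - \left(\left(l^{2} + - l l\right) - 4\right) = 3 - \left(\left(l^{2} - l^{2}\right) - 4\right) = 3 - \left(0 - 4\right) = 3 - -4 = 3 + 4 = 7$)
$L^{3}{\left(- \frac{5}{-5} - \frac{4}{U} \right)} = 7^{3} = 343$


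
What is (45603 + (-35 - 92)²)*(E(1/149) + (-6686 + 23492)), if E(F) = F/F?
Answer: 1037529724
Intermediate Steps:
E(F) = 1
(45603 + (-35 - 92)²)*(E(1/149) + (-6686 + 23492)) = (45603 + (-35 - 92)²)*(1 + (-6686 + 23492)) = (45603 + (-127)²)*(1 + 16806) = (45603 + 16129)*16807 = 61732*16807 = 1037529724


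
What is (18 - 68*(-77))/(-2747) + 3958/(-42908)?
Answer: -118155629/58934138 ≈ -2.0049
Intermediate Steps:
(18 - 68*(-77))/(-2747) + 3958/(-42908) = (18 + 5236)*(-1/2747) + 3958*(-1/42908) = 5254*(-1/2747) - 1979/21454 = -5254/2747 - 1979/21454 = -118155629/58934138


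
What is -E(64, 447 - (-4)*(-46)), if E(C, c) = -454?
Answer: 454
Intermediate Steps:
-E(64, 447 - (-4)*(-46)) = -1*(-454) = 454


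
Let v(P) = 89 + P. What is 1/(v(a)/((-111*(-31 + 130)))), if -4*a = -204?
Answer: -10989/140 ≈ -78.493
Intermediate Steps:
a = 51 (a = -¼*(-204) = 51)
1/(v(a)/((-111*(-31 + 130)))) = 1/((89 + 51)/((-111*(-31 + 130)))) = 1/(140/((-111*99))) = 1/(140/(-10989)) = 1/(140*(-1/10989)) = 1/(-140/10989) = -10989/140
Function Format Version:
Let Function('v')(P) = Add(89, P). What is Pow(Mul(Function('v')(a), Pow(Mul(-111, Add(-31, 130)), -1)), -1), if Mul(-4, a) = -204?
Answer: Rational(-10989, 140) ≈ -78.493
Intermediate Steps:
a = 51 (a = Mul(Rational(-1, 4), -204) = 51)
Pow(Mul(Function('v')(a), Pow(Mul(-111, Add(-31, 130)), -1)), -1) = Pow(Mul(Add(89, 51), Pow(Mul(-111, Add(-31, 130)), -1)), -1) = Pow(Mul(140, Pow(Mul(-111, 99), -1)), -1) = Pow(Mul(140, Pow(-10989, -1)), -1) = Pow(Mul(140, Rational(-1, 10989)), -1) = Pow(Rational(-140, 10989), -1) = Rational(-10989, 140)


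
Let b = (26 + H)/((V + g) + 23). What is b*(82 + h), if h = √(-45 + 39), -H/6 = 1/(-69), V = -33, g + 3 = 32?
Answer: 49200/437 + 600*I*√6/437 ≈ 112.59 + 3.3631*I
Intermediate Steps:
g = 29 (g = -3 + 32 = 29)
H = 2/23 (H = -6/(-69) = -6*(-1/69) = 2/23 ≈ 0.086957)
b = 600/437 (b = (26 + 2/23)/((-33 + 29) + 23) = 600/(23*(-4 + 23)) = (600/23)/19 = (600/23)*(1/19) = 600/437 ≈ 1.3730)
h = I*√6 (h = √(-6) = I*√6 ≈ 2.4495*I)
b*(82 + h) = 600*(82 + I*√6)/437 = 49200/437 + 600*I*√6/437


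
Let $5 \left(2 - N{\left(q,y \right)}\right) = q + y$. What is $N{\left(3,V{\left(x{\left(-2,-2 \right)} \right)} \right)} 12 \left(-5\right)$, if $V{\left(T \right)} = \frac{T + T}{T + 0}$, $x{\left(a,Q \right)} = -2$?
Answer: $-60$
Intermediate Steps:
$V{\left(T \right)} = 2$ ($V{\left(T \right)} = \frac{2 T}{T} = 2$)
$N{\left(q,y \right)} = 2 - \frac{q}{5} - \frac{y}{5}$ ($N{\left(q,y \right)} = 2 - \frac{q + y}{5} = 2 - \left(\frac{q}{5} + \frac{y}{5}\right) = 2 - \frac{q}{5} - \frac{y}{5}$)
$N{\left(3,V{\left(x{\left(-2,-2 \right)} \right)} \right)} 12 \left(-5\right) = \left(2 - \frac{3}{5} - \frac{2}{5}\right) 12 \left(-5\right) = 1 \cdot 12 \left(-5\right) = 12 \left(-5\right) = -60$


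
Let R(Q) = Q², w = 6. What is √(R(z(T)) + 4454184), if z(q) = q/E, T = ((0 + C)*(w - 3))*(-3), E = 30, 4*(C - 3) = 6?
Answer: √1781674329/20 ≈ 2110.5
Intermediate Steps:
C = 9/2 (C = 3 + (¼)*6 = 3 + 3/2 = 9/2 ≈ 4.5000)
T = -81/2 (T = ((0 + 9/2)*(6 - 3))*(-3) = ((9/2)*3)*(-3) = (27/2)*(-3) = -81/2 ≈ -40.500)
z(q) = q/30
√(R(z(T)) + 4454184) = √(((1/30)*(-81/2))² + 4454184) = √((-27/20)² + 4454184) = √(729/400 + 4454184) = √(1781674329/400) = √1781674329/20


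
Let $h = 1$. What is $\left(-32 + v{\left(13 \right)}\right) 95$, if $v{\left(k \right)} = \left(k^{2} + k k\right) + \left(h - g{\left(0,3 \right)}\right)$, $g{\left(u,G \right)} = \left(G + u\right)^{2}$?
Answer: $28310$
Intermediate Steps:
$v{\left(k \right)} = -8 + 2 k^{2}$ ($v{\left(k \right)} = \left(k^{2} + k k\right) + \left(1 - \left(3 + 0\right)^{2}\right) = \left(k^{2} + k^{2}\right) + \left(1 - 3^{2}\right) = 2 k^{2} + \left(1 - 9\right) = 2 k^{2} - 8 = -8 + 2 k^{2}$)
$\left(-32 + v{\left(13 \right)}\right) 95 = \left(-32 - \left(8 - 2 \cdot 13^{2}\right)\right) 95 = \left(-32 + \left(-8 + 2 \cdot 169\right)\right) 95 = \left(-32 + \left(-8 + 338\right)\right) 95 = \left(-32 + 330\right) 95 = 298 \cdot 95 = 28310$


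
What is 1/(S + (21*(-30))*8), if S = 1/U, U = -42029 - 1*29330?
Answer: -71359/359649361 ≈ -0.00019841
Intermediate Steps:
U = -71359 (U = -42029 - 29330 = -71359)
S = -1/71359 (S = 1/(-71359) = -1/71359 ≈ -1.4014e-5)
1/(S + (21*(-30))*8) = 1/(-1/71359 + (21*(-30))*8) = 1/(-1/71359 - 630*8) = 1/(-1/71359 - 5040) = 1/(-359649361/71359) = -71359/359649361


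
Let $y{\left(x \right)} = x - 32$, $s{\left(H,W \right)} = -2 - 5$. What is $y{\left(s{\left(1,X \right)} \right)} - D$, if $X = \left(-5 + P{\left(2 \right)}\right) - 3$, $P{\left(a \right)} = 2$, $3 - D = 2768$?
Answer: $2726$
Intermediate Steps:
$D = -2765$ ($D = 3 - 2768 = -2765$)
$X = -6$ ($X = \left(-5 + 2\right) - 3 = -3 - 3 = -6$)
$s{\left(H,W \right)} = -7$
$y{\left(x \right)} = -32 + x$
$y{\left(s{\left(1,X \right)} \right)} - D = \left(-32 - 7\right) - -2765 = -39 + 2765 = 2726$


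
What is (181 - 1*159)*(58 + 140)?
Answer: 4356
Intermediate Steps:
(181 - 1*159)*(58 + 140) = (181 - 159)*198 = 22*198 = 4356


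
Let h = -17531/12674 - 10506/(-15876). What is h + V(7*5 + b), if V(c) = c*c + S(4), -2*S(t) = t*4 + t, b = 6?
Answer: 14003366308/8383851 ≈ 1670.3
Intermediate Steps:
S(t) = -5*t/2 (S(t) = -(t*4 + t)/2 = -(4*t + t)/2 = -5*t/2)
V(c) = -10 + c² (V(c) = c*c - 5/2*4 = c² - 10 = -10 + c²)
h = -6048713/8383851 (h = -17531*1/12674 - 10506*(-1/15876) = -17531/12674 + 1751/2646 = -6048713/8383851 ≈ -0.72147)
h + V(7*5 + b) = -6048713/8383851 + (-10 + (7*5 + 6)²) = -6048713/8383851 + (-10 + (35 + 6)²) = -6048713/8383851 + (-10 + 41²) = -6048713/8383851 + (-10 + 1681) = -6048713/8383851 + 1671 = 14003366308/8383851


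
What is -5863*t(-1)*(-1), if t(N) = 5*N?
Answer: -29315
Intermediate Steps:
-5863*t(-1)*(-1) = -5863*5*(-1)*(-1) = -(-29315)*(-1) = -5863*5 = -29315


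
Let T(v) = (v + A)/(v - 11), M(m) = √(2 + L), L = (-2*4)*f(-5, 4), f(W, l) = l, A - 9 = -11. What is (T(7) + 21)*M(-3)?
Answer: 79*I*√30/4 ≈ 108.18*I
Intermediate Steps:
A = -2 (A = 9 - 11 = -2)
L = -32 (L = -2*4*4 = -8*4 = -32)
M(m) = I*√30 (M(m) = √(2 - 32) = √(-30) = I*√30)
T(v) = (-2 + v)/(-11 + v) (T(v) = (v - 2)/(v - 11) = (-2 + v)/(-11 + v))
(T(7) + 21)*M(-3) = ((-2 + 7)/(-11 + 7) + 21)*(I*√30) = (5/(-4) + 21)*(I*√30) = (-¼*5 + 21)*(I*√30) = (-5/4 + 21)*(I*√30) = 79*(I*√30)/4 = 79*I*√30/4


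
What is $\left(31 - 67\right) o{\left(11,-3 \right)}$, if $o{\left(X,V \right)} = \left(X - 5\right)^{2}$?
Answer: $-1296$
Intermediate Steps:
$o{\left(X,V \right)} = \left(-5 + X\right)^{2}$
$\left(31 - 67\right) o{\left(11,-3 \right)} = \left(31 - 67\right) \left(-5 + 11\right)^{2} = - 36 \cdot 6^{2} = \left(-36\right) 36 = -1296$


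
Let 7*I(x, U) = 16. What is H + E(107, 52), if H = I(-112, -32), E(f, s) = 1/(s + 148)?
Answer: 3207/1400 ≈ 2.2907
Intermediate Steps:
E(f, s) = 1/(148 + s)
I(x, U) = 16/7 (I(x, U) = (⅐)*16 = 16/7)
H = 16/7 ≈ 2.2857
H + E(107, 52) = 16/7 + 1/(148 + 52) = 16/7 + 1/200 = 3207/1400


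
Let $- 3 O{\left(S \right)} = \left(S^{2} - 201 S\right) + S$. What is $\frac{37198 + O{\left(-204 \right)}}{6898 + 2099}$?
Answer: $\frac{3242}{2999} \approx 1.081$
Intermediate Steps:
$O{\left(S \right)} = - \frac{S^{2}}{3} + \frac{200 S}{3}$ ($O{\left(S \right)} = - \frac{\left(S^{2} - 201 S\right) + S}{3} = - \frac{S^{2} - 200 S}{3} = - \frac{S^{2}}{3} + \frac{200 S}{3}$)
$\frac{37198 + O{\left(-204 \right)}}{6898 + 2099} = \frac{37198 + \frac{1}{3} \left(-204\right) \left(200 - -204\right)}{6898 + 2099} = \frac{37198 + \frac{1}{3} \left(-204\right) \left(200 + 204\right)}{8997} = \left(37198 + \frac{1}{3} \left(-204\right) 404\right) \frac{1}{8997} = \left(37198 - 27472\right) \frac{1}{8997} = 9726 \cdot \frac{1}{8997} = \frac{3242}{2999}$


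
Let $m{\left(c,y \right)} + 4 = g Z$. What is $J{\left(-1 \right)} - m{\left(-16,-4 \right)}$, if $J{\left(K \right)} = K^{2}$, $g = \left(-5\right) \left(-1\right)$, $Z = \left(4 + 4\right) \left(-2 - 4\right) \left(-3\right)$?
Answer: $-715$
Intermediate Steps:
$Z = 144$ ($Z = 8 \left(\left(-6\right) \left(-3\right)\right) = 8 \cdot 18 = 144$)
$g = 5$
$m{\left(c,y \right)} = 716$ ($m{\left(c,y \right)} = -4 + 5 \cdot 144 = -4 + 720 = 716$)
$J{\left(-1 \right)} - m{\left(-16,-4 \right)} = \left(-1\right)^{2} - 716 = 1 - 716 = -715$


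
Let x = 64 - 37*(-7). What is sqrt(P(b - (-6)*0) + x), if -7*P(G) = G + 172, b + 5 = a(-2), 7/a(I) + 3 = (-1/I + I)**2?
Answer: sqrt(132510)/21 ≈ 17.334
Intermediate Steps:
a(I) = 7/(-3 + (I - 1/I)**2) (a(I) = 7/(-3 + (-1/I + I)**2) = 7/(-3 + (I - 1/I)**2))
b = -43/3 (b = -5 + 7*(-2)**2/(1 + (-2)**4 - 5*(-2)**2) = -5 + 7*4/(1 + 16 - 5*4) = -5 + 7*4/(1 + 16 - 20) = -5 + 7*4/(-3) = -5 + 7*4*(-1/3) = -5 - 28/3 = -43/3 ≈ -14.333)
P(G) = -172/7 - G/7 (P(G) = -(G + 172)/7 = -(172 + G)/7 = -172/7 - G/7)
x = 323 (x = 64 + 259 = 323)
sqrt(P(b - (-6)*0) + x) = sqrt((-172/7 - (-43/3 - (-6)*0)/7) + 323) = sqrt((-172/7 - (-43/3 - 1*0)/7) + 323) = sqrt((-172/7 - (-43/3 + 0)/7) + 323) = sqrt((-172/7 - 1/7*(-43/3)) + 323) = sqrt((-172/7 + 43/21) + 323) = sqrt(-473/21 + 323) = sqrt(6310/21) = sqrt(132510)/21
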